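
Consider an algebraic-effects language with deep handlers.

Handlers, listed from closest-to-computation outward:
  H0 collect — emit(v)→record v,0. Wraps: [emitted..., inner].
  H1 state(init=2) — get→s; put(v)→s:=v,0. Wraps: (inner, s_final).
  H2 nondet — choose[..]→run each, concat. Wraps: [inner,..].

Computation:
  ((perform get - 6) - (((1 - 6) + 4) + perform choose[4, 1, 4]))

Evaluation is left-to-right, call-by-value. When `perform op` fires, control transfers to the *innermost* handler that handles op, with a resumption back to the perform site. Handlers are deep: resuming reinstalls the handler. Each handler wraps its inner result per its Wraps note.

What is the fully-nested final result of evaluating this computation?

Working:
get @ H1 ⇒ 2
choose[4, 1, 4] @ H2
  branch[0] choose=4:
    H0 returns [-7]
    H1 returns ([-7], 2)
    H2 returns [([-7], 2)]
  branch[1] choose=1:
    H0 returns [-4]
    H1 returns ([-4], 2)
    H2 returns [([-4], 2)]
  branch[2] choose=4:
    H0 returns [-7]
    H1 returns ([-7], 2)
    H2 returns [([-7], 2)]
= [([-7], 2), ([-4], 2), ([-7], 2)]

Answer: [([-7], 2), ([-4], 2), ([-7], 2)]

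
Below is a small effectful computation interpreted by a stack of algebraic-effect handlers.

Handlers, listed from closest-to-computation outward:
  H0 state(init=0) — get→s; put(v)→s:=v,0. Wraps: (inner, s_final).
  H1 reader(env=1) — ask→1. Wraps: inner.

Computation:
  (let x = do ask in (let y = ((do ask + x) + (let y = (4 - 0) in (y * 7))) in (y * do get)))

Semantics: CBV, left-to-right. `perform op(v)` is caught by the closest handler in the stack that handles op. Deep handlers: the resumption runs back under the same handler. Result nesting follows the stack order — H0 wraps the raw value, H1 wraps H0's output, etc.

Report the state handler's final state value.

Evaluation trace:
ask @ H1 ⇒ 1
ask @ H1 ⇒ 1
get @ H0 ⇒ 0
H0 returns (0, 0)
H1 returns (0, 0)
= (0, 0)

Answer: 0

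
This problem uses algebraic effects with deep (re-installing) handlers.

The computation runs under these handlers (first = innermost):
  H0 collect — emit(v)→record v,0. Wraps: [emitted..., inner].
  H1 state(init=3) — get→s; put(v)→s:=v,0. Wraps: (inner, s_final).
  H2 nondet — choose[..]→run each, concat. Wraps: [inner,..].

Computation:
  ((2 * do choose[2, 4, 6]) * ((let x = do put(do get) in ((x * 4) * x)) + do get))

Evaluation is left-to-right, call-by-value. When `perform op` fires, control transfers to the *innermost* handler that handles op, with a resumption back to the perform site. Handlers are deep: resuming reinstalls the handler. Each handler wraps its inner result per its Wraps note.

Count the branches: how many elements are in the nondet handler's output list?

Working:
choose[2, 4, 6] @ H2
  branch[0] choose=2:
    get @ H1 ⇒ 3
    put(3) @ H1 ⇒ s:=3
    get @ H1 ⇒ 3
    H0 returns [12]
    H1 returns ([12], 3)
    H2 returns [([12], 3)]
  branch[1] choose=4:
    get @ H1 ⇒ 3
    put(3) @ H1 ⇒ s:=3
    get @ H1 ⇒ 3
    H0 returns [24]
    H1 returns ([24], 3)
    H2 returns [([24], 3)]
  branch[2] choose=6:
    get @ H1 ⇒ 3
    put(3) @ H1 ⇒ s:=3
    get @ H1 ⇒ 3
    H0 returns [36]
    H1 returns ([36], 3)
    H2 returns [([36], 3)]
= [([12], 3), ([24], 3), ([36], 3)]

Answer: 3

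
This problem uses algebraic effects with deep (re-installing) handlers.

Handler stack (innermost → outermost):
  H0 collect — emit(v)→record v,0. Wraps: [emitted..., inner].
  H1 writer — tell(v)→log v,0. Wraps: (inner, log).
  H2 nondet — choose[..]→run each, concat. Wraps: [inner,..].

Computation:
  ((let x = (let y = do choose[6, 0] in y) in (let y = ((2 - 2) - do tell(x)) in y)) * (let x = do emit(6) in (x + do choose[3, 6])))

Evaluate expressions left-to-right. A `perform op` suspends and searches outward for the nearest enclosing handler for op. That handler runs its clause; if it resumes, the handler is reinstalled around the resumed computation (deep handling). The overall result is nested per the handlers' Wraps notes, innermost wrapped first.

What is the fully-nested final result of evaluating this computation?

Answer: [([6, 0], (6)), ([6, 0], (6)), ([6, 0], (0)), ([6, 0], (0))]

Working:
choose[6, 0] @ H2
  branch[0] choose=6:
    tell(6) @ H1 ⇒ log+=6
    emit(6) @ H0 ⇒ out+=6
    choose[3, 6] @ H2
      branch[0] choose=3:
        H0 returns [6, 0]
        H1 returns ([6, 0], (6))
        H2 returns [([6, 0], (6))]
      branch[1] choose=6:
        H0 returns [6, 0]
        H1 returns ([6, 0], (6))
        H2 returns [([6, 0], (6))]
  branch[1] choose=0:
    tell(0) @ H1 ⇒ log+=0
    emit(6) @ H0 ⇒ out+=6
    choose[3, 6] @ H2
      branch[0] choose=3:
        H0 returns [6, 0]
        H1 returns ([6, 0], (0))
        H2 returns [([6, 0], (0))]
      branch[1] choose=6:
        H0 returns [6, 0]
        H1 returns ([6, 0], (0))
        H2 returns [([6, 0], (0))]
= [([6, 0], (6)), ([6, 0], (6)), ([6, 0], (0)), ([6, 0], (0))]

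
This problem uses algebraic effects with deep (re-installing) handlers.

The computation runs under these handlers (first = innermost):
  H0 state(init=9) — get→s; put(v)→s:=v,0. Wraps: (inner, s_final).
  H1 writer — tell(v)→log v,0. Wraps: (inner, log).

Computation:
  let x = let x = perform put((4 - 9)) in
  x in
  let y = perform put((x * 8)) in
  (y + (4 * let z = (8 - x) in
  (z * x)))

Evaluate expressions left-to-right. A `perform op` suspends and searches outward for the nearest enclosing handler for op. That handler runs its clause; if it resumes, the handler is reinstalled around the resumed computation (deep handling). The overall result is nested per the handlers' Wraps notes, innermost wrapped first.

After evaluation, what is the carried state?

Answer: 0

Step-by-step:
put(-5) @ H0 ⇒ s:=-5
put(0) @ H0 ⇒ s:=0
H0 returns (0, 0)
H1 returns ((0, 0), ())
= ((0, 0), ())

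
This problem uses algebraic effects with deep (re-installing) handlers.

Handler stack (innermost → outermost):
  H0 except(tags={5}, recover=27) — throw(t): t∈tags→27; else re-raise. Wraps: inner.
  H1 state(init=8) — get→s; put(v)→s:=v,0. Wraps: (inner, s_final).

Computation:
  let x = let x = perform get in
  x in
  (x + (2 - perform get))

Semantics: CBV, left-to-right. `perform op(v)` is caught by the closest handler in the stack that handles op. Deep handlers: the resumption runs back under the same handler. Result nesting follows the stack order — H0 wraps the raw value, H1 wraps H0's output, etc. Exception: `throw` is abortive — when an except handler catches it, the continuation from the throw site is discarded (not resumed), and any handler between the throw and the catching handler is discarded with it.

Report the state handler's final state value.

Answer: 8

Step-by-step:
get @ H1 ⇒ 8
get @ H1 ⇒ 8
H0 returns 2
H1 returns (2, 8)
= (2, 8)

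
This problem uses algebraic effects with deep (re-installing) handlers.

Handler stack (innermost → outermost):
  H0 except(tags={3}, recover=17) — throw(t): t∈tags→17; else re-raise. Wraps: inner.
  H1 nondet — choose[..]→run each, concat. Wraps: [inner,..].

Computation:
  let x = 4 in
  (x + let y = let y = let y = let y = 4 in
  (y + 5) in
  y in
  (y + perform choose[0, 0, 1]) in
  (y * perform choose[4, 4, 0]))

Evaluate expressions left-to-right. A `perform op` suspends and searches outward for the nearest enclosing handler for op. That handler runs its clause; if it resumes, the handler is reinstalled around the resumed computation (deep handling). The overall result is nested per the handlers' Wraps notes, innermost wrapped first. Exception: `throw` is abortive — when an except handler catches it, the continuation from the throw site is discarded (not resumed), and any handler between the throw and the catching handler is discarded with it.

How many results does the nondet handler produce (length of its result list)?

Step-by-step:
choose[0, 0, 1] @ H1
  branch[0] choose=0:
    choose[4, 4, 0] @ H1
      branch[0] choose=4:
        H0 returns 40
        H1 returns [40]
      branch[1] choose=4:
        H0 returns 40
        H1 returns [40]
      branch[2] choose=0:
        H0 returns 4
        H1 returns [4]
  branch[1] choose=0:
    choose[4, 4, 0] @ H1
      branch[0] choose=4:
        H0 returns 40
        H1 returns [40]
      branch[1] choose=4:
        H0 returns 40
        H1 returns [40]
      branch[2] choose=0:
        H0 returns 4
        H1 returns [4]
  branch[2] choose=1:
    choose[4, 4, 0] @ H1
      branch[0] choose=4:
        H0 returns 44
        H1 returns [44]
      branch[1] choose=4:
        H0 returns 44
        H1 returns [44]
      branch[2] choose=0:
        H0 returns 4
        H1 returns [4]
= [40, 40, 4, 40, 40, 4, 44, 44, 4]

Answer: 9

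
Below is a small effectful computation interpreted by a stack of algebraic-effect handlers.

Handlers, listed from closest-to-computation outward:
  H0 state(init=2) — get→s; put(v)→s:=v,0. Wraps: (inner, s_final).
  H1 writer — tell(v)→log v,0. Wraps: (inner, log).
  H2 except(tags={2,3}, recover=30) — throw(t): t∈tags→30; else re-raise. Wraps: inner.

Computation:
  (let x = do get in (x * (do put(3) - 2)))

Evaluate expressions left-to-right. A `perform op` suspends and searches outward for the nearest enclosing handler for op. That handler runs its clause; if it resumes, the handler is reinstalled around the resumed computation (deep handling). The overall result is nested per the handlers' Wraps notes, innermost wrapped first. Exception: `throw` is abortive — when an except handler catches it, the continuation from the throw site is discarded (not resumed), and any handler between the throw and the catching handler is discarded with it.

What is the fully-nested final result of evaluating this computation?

Answer: ((-4, 3), ())

Step-by-step:
get @ H0 ⇒ 2
put(3) @ H0 ⇒ s:=3
H0 returns (-4, 3)
H1 returns ((-4, 3), ())
H2 returns ((-4, 3), ())
= ((-4, 3), ())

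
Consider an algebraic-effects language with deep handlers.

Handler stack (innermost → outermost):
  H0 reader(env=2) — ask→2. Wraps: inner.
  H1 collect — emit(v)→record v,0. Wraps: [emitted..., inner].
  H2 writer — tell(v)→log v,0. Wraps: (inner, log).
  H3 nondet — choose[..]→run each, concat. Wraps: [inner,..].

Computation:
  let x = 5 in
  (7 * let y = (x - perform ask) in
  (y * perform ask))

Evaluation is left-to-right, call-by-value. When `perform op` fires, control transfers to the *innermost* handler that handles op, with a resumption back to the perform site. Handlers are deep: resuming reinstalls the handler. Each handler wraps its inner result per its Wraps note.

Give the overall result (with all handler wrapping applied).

Working:
ask @ H0 ⇒ 2
ask @ H0 ⇒ 2
H0 returns 42
H1 returns [42]
H2 returns ([42], ())
H3 returns [([42], ())]
= [([42], ())]

Answer: [([42], ())]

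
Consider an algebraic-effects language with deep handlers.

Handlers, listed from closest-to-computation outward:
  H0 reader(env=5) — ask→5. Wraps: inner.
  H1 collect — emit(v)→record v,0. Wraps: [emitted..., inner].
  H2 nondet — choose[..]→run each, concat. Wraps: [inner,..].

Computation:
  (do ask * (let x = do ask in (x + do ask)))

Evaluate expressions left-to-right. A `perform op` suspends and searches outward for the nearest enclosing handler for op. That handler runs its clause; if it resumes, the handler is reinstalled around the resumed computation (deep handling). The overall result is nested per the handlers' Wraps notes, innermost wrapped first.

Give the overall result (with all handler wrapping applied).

Answer: [[50]]

Step-by-step:
ask @ H0 ⇒ 5
ask @ H0 ⇒ 5
ask @ H0 ⇒ 5
H0 returns 50
H1 returns [50]
H2 returns [[50]]
= [[50]]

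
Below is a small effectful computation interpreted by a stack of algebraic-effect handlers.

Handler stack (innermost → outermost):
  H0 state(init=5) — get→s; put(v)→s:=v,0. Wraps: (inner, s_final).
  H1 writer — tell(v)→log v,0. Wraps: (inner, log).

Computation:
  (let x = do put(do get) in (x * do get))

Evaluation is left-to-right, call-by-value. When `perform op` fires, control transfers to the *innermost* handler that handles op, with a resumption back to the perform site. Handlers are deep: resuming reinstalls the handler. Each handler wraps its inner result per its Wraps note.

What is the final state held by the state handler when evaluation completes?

Answer: 5

Working:
get @ H0 ⇒ 5
put(5) @ H0 ⇒ s:=5
get @ H0 ⇒ 5
H0 returns (0, 5)
H1 returns ((0, 5), ())
= ((0, 5), ())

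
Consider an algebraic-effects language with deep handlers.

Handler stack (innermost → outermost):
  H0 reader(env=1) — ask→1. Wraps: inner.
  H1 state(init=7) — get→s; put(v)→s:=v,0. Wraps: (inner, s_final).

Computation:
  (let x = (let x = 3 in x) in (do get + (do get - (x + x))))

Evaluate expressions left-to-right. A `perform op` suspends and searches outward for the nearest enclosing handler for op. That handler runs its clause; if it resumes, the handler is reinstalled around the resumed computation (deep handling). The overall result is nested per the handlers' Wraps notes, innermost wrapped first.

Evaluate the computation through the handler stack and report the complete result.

Working:
get @ H1 ⇒ 7
get @ H1 ⇒ 7
H0 returns 8
H1 returns (8, 7)
= (8, 7)

Answer: (8, 7)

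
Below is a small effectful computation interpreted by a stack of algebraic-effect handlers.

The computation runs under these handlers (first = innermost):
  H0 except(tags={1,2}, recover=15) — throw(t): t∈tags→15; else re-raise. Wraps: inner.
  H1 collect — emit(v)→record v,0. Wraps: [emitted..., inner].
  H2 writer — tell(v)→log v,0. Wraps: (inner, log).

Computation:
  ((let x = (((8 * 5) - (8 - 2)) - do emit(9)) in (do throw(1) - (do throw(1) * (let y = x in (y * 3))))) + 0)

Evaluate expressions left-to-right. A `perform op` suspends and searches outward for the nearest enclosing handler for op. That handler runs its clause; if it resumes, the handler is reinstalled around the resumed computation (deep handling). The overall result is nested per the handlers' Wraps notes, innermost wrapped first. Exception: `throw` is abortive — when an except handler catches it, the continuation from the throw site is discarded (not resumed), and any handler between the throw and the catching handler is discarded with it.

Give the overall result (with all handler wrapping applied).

Answer: ([9, 15], ())

Working:
emit(9) @ H1 ⇒ out+=9
throw(1) @ H0 caught ⇒ 15
H1 returns [9, 15]
H2 returns ([9, 15], ())
= ([9, 15], ())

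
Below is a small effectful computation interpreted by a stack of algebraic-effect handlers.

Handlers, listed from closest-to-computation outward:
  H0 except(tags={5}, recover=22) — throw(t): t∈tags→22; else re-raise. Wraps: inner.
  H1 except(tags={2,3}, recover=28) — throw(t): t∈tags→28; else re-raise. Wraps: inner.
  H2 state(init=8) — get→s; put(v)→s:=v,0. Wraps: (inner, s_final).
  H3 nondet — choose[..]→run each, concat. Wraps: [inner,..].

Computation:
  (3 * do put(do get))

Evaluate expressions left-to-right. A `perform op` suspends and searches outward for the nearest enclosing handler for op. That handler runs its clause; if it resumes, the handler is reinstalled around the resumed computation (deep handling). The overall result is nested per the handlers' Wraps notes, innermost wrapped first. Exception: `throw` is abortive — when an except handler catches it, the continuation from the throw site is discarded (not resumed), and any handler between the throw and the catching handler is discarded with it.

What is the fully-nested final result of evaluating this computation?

Step-by-step:
get @ H2 ⇒ 8
put(8) @ H2 ⇒ s:=8
H0 returns 0
H1 returns 0
H2 returns (0, 8)
H3 returns [(0, 8)]
= [(0, 8)]

Answer: [(0, 8)]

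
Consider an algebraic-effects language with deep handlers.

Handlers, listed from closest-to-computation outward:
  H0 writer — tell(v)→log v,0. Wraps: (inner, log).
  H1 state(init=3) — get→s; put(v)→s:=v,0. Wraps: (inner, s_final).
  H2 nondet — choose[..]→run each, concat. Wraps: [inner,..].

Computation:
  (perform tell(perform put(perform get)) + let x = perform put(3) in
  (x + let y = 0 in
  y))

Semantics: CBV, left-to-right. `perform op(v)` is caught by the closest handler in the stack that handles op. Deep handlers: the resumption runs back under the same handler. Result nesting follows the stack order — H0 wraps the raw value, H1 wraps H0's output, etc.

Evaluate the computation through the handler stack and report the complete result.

Evaluation trace:
get @ H1 ⇒ 3
put(3) @ H1 ⇒ s:=3
tell(0) @ H0 ⇒ log+=0
put(3) @ H1 ⇒ s:=3
H0 returns (0, (0))
H1 returns ((0, (0)), 3)
H2 returns [((0, (0)), 3)]
= [((0, (0)), 3)]

Answer: [((0, (0)), 3)]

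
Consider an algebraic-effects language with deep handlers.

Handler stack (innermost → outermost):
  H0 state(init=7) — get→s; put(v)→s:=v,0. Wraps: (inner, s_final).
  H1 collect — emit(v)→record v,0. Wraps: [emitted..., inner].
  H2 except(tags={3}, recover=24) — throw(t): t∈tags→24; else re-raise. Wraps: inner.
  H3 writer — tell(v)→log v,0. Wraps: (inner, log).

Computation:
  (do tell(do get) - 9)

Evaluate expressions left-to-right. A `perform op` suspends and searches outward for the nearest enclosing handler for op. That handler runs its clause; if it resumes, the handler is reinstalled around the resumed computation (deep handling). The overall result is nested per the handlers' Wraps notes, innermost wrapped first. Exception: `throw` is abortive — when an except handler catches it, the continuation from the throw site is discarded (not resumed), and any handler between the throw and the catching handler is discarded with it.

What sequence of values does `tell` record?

Answer: (7)

Step-by-step:
get @ H0 ⇒ 7
tell(7) @ H3 ⇒ log+=7
H0 returns (-9, 7)
H1 returns [(-9, 7)]
H2 returns [(-9, 7)]
H3 returns ([(-9, 7)], (7))
= ([(-9, 7)], (7))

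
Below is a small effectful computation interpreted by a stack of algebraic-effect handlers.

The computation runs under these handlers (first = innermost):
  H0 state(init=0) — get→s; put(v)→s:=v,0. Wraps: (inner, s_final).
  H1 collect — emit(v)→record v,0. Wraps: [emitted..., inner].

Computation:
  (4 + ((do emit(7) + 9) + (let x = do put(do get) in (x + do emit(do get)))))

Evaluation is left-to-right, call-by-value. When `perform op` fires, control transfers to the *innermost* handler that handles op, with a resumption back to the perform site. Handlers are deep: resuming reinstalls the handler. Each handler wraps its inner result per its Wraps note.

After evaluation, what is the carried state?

Working:
emit(7) @ H1 ⇒ out+=7
get @ H0 ⇒ 0
put(0) @ H0 ⇒ s:=0
get @ H0 ⇒ 0
emit(0) @ H1 ⇒ out+=0
H0 returns (13, 0)
H1 returns [7, 0, (13, 0)]
= [7, 0, (13, 0)]

Answer: 0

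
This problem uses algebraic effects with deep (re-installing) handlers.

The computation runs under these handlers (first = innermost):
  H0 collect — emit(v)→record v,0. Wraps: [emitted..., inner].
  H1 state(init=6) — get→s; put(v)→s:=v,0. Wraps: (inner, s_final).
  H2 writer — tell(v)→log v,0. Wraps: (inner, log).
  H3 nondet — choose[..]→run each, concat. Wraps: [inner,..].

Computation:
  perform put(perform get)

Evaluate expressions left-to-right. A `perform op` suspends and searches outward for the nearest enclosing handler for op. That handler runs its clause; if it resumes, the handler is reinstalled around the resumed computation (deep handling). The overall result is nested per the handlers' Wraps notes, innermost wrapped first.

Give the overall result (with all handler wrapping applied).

Evaluation trace:
get @ H1 ⇒ 6
put(6) @ H1 ⇒ s:=6
H0 returns [0]
H1 returns ([0], 6)
H2 returns (([0], 6), ())
H3 returns [(([0], 6), ())]
= [(([0], 6), ())]

Answer: [(([0], 6), ())]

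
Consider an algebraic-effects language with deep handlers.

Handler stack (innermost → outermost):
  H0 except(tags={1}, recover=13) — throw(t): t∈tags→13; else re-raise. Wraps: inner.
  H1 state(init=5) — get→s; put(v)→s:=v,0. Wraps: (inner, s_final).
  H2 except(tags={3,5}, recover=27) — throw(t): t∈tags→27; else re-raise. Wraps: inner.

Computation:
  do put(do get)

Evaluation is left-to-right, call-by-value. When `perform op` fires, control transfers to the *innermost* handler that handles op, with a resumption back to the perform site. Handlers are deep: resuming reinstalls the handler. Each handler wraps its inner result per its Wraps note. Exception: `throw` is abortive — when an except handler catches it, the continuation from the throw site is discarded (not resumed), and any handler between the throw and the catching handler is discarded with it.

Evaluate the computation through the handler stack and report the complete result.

Answer: (0, 5)

Working:
get @ H1 ⇒ 5
put(5) @ H1 ⇒ s:=5
H0 returns 0
H1 returns (0, 5)
H2 returns (0, 5)
= (0, 5)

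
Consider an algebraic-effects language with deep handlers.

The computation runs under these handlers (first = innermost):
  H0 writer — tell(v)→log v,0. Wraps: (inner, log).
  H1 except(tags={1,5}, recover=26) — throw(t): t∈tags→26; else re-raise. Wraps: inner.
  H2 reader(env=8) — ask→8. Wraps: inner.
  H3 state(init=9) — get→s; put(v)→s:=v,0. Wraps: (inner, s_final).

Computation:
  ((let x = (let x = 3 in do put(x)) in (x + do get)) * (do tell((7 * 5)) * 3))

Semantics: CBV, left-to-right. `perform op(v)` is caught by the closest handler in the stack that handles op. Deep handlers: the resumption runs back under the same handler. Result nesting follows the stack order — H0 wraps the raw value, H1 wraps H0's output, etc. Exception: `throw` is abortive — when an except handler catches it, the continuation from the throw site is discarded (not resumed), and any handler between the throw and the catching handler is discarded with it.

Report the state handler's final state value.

Answer: 3

Evaluation trace:
put(3) @ H3 ⇒ s:=3
get @ H3 ⇒ 3
tell(35) @ H0 ⇒ log+=35
H0 returns (0, (35))
H1 returns (0, (35))
H2 returns (0, (35))
H3 returns ((0, (35)), 3)
= ((0, (35)), 3)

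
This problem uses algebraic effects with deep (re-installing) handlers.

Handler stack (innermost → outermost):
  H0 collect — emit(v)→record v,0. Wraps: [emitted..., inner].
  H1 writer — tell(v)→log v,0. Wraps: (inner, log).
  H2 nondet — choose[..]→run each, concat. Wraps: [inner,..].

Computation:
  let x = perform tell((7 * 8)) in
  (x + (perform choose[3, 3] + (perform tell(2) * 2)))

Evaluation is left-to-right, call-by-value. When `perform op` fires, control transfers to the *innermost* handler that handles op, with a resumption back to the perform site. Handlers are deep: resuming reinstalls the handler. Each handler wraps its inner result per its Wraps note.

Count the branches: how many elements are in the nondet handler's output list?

Answer: 2

Working:
tell(56) @ H1 ⇒ log+=56
choose[3, 3] @ H2
  branch[0] choose=3:
    tell(2) @ H1 ⇒ log+=2
    H0 returns [3]
    H1 returns ([3], (56, 2))
    H2 returns [([3], (56, 2))]
  branch[1] choose=3:
    tell(2) @ H1 ⇒ log+=2
    H0 returns [3]
    H1 returns ([3], (56, 2))
    H2 returns [([3], (56, 2))]
= [([3], (56, 2)), ([3], (56, 2))]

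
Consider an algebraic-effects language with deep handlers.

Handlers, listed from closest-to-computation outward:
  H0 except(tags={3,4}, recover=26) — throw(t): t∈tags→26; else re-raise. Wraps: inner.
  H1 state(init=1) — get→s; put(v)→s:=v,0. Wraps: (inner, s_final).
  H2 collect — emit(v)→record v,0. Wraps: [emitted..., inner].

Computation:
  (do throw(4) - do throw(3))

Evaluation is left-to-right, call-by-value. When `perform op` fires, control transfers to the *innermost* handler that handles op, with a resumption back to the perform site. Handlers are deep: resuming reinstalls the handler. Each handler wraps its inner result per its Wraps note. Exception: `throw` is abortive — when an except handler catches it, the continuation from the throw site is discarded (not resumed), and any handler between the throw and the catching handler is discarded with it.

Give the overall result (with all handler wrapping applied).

Answer: [(26, 1)]

Working:
throw(4) @ H0 caught ⇒ 26
H1 returns (26, 1)
H2 returns [(26, 1)]
= [(26, 1)]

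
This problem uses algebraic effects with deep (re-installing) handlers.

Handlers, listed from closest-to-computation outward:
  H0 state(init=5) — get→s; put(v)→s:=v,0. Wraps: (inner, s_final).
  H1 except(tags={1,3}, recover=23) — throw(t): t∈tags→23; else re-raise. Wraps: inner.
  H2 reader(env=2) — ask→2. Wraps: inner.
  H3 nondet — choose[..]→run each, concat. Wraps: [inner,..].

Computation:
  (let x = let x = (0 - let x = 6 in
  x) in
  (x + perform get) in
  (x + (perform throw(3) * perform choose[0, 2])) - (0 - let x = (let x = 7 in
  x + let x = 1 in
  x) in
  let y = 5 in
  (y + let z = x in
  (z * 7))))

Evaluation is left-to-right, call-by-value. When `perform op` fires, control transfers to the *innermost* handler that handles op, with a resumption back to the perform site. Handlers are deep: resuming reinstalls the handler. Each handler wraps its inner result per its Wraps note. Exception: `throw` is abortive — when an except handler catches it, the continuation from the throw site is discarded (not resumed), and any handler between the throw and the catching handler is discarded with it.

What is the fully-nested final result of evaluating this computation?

Working:
get @ H0 ⇒ 5
throw(3) @ H1 caught ⇒ 23
H2 returns 23
H3 returns [23]
= [23]

Answer: [23]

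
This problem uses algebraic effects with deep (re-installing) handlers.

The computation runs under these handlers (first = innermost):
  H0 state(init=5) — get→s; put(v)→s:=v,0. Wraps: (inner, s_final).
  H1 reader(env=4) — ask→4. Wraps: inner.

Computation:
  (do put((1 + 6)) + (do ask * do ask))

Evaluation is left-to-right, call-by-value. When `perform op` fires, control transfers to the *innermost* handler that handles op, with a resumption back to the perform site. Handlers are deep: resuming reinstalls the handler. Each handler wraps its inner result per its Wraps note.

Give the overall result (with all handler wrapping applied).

Step-by-step:
put(7) @ H0 ⇒ s:=7
ask @ H1 ⇒ 4
ask @ H1 ⇒ 4
H0 returns (16, 7)
H1 returns (16, 7)
= (16, 7)

Answer: (16, 7)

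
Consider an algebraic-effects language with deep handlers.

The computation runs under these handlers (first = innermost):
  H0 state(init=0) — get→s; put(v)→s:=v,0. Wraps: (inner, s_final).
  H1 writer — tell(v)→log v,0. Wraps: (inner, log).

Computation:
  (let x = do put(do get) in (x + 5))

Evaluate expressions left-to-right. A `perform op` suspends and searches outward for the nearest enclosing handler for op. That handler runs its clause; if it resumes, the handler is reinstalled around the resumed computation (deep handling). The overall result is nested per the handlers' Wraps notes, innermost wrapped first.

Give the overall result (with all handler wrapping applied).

Working:
get @ H0 ⇒ 0
put(0) @ H0 ⇒ s:=0
H0 returns (5, 0)
H1 returns ((5, 0), ())
= ((5, 0), ())

Answer: ((5, 0), ())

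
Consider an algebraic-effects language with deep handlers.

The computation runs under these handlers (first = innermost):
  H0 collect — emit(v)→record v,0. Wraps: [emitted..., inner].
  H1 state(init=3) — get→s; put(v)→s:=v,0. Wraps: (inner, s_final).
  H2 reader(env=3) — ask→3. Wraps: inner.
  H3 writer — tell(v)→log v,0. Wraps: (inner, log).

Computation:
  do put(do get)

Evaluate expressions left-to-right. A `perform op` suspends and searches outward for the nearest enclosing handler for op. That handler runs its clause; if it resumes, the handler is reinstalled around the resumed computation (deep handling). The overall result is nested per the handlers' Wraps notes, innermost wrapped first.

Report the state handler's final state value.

Working:
get @ H1 ⇒ 3
put(3) @ H1 ⇒ s:=3
H0 returns [0]
H1 returns ([0], 3)
H2 returns ([0], 3)
H3 returns (([0], 3), ())
= (([0], 3), ())

Answer: 3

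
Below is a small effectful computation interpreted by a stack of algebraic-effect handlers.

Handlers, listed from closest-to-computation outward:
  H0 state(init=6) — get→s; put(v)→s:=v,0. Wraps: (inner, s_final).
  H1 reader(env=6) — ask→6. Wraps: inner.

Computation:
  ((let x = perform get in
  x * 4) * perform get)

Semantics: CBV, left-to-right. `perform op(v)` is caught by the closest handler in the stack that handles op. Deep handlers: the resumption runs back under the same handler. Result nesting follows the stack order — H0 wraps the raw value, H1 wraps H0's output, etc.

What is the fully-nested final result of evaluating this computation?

Answer: (144, 6)

Working:
get @ H0 ⇒ 6
get @ H0 ⇒ 6
H0 returns (144, 6)
H1 returns (144, 6)
= (144, 6)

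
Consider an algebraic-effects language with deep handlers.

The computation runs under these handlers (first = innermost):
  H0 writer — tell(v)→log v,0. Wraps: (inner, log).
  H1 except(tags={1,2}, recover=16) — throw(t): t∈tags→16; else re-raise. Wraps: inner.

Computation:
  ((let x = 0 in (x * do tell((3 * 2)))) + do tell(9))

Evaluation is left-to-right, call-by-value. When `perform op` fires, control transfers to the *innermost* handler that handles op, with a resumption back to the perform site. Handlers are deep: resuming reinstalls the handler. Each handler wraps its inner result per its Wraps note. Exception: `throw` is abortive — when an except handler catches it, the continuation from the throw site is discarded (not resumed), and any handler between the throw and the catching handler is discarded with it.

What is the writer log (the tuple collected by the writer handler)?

Answer: (6, 9)

Step-by-step:
tell(6) @ H0 ⇒ log+=6
tell(9) @ H0 ⇒ log+=9
H0 returns (0, (6, 9))
H1 returns (0, (6, 9))
= (0, (6, 9))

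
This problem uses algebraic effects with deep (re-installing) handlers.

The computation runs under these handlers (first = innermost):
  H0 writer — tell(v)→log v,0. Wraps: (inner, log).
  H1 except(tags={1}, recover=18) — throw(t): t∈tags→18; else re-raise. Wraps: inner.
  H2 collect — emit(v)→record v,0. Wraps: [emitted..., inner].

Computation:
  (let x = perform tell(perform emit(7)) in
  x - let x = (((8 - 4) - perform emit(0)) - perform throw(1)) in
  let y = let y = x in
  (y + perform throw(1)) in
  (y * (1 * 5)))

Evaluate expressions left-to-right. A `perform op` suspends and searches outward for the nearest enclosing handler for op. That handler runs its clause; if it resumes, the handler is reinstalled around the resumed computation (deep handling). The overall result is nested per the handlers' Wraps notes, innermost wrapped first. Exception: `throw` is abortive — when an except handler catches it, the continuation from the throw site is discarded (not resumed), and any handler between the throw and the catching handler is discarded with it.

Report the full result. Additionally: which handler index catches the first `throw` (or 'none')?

Evaluation trace:
emit(7) @ H2 ⇒ out+=7
tell(0) @ H0 ⇒ log+=0
emit(0) @ H2 ⇒ out+=0
throw(1) @ H1 caught ⇒ 18
H2 returns [7, 0, 18]
= [7, 0, 18]

Answer: [7, 0, 18] ; first throw caught by: H1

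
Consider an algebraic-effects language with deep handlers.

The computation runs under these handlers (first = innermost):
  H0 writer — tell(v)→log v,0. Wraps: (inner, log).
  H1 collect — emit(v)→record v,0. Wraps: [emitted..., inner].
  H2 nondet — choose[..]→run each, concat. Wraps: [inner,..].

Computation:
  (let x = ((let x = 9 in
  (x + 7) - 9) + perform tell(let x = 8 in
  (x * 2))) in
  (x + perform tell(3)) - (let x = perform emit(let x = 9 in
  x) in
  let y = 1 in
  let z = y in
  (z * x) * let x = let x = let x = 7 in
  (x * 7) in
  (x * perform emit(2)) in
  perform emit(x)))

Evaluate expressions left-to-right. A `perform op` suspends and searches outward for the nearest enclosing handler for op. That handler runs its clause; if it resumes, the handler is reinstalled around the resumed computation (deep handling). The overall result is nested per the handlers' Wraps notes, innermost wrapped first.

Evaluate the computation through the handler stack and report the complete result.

Answer: [[9, 2, 0, (7, (16, 3))]]

Evaluation trace:
tell(16) @ H0 ⇒ log+=16
tell(3) @ H0 ⇒ log+=3
emit(9) @ H1 ⇒ out+=9
emit(2) @ H1 ⇒ out+=2
emit(0) @ H1 ⇒ out+=0
H0 returns (7, (16, 3))
H1 returns [9, 2, 0, (7, (16, 3))]
H2 returns [[9, 2, 0, (7, (16, 3))]]
= [[9, 2, 0, (7, (16, 3))]]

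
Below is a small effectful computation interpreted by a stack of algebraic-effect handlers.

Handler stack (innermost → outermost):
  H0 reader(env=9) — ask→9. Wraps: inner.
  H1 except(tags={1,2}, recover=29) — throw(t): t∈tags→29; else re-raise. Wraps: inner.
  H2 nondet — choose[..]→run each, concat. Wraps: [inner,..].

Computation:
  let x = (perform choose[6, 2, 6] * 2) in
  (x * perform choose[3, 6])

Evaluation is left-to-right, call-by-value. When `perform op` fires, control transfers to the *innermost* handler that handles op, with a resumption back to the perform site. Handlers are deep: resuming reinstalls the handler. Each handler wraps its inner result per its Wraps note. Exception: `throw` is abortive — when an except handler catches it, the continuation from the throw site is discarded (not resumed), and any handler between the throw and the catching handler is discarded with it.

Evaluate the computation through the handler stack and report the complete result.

Step-by-step:
choose[6, 2, 6] @ H2
  branch[0] choose=6:
    choose[3, 6] @ H2
      branch[0] choose=3:
        H0 returns 36
        H1 returns 36
        H2 returns [36]
      branch[1] choose=6:
        H0 returns 72
        H1 returns 72
        H2 returns [72]
  branch[1] choose=2:
    choose[3, 6] @ H2
      branch[0] choose=3:
        H0 returns 12
        H1 returns 12
        H2 returns [12]
      branch[1] choose=6:
        H0 returns 24
        H1 returns 24
        H2 returns [24]
  branch[2] choose=6:
    choose[3, 6] @ H2
      branch[0] choose=3:
        H0 returns 36
        H1 returns 36
        H2 returns [36]
      branch[1] choose=6:
        H0 returns 72
        H1 returns 72
        H2 returns [72]
= [36, 72, 12, 24, 36, 72]

Answer: [36, 72, 12, 24, 36, 72]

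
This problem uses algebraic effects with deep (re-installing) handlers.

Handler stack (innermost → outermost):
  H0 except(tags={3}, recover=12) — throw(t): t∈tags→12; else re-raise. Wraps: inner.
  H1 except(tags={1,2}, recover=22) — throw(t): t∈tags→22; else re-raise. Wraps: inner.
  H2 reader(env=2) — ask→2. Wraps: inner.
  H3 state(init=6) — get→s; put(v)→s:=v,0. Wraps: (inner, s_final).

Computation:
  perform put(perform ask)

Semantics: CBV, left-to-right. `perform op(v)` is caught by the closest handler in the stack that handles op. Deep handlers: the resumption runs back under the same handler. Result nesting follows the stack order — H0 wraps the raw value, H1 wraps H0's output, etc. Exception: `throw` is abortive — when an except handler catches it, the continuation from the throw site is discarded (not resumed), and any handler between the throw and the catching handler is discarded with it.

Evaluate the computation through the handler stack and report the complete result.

Answer: (0, 2)

Evaluation trace:
ask @ H2 ⇒ 2
put(2) @ H3 ⇒ s:=2
H0 returns 0
H1 returns 0
H2 returns 0
H3 returns (0, 2)
= (0, 2)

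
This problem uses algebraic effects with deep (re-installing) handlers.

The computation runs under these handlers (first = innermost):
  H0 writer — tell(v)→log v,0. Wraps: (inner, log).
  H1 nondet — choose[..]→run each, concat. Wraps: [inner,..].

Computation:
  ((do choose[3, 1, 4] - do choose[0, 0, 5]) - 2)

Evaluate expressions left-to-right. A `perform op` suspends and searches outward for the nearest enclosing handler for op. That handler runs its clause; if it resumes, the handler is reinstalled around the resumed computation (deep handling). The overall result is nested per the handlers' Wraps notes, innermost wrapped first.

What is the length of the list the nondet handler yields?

Working:
choose[3, 1, 4] @ H1
  branch[0] choose=3:
    choose[0, 0, 5] @ H1
      branch[0] choose=0:
        H0 returns (1, ())
        H1 returns [(1, ())]
      branch[1] choose=0:
        H0 returns (1, ())
        H1 returns [(1, ())]
      branch[2] choose=5:
        H0 returns (-4, ())
        H1 returns [(-4, ())]
  branch[1] choose=1:
    choose[0, 0, 5] @ H1
      branch[0] choose=0:
        H0 returns (-1, ())
        H1 returns [(-1, ())]
      branch[1] choose=0:
        H0 returns (-1, ())
        H1 returns [(-1, ())]
      branch[2] choose=5:
        H0 returns (-6, ())
        H1 returns [(-6, ())]
  branch[2] choose=4:
    choose[0, 0, 5] @ H1
      branch[0] choose=0:
        H0 returns (2, ())
        H1 returns [(2, ())]
      branch[1] choose=0:
        H0 returns (2, ())
        H1 returns [(2, ())]
      branch[2] choose=5:
        H0 returns (-3, ())
        H1 returns [(-3, ())]
= [(1, ()), (1, ()), (-4, ()), (-1, ()), (-1, ()), (-6, ()), (2, ()), (2, ()), (-3, ())]

Answer: 9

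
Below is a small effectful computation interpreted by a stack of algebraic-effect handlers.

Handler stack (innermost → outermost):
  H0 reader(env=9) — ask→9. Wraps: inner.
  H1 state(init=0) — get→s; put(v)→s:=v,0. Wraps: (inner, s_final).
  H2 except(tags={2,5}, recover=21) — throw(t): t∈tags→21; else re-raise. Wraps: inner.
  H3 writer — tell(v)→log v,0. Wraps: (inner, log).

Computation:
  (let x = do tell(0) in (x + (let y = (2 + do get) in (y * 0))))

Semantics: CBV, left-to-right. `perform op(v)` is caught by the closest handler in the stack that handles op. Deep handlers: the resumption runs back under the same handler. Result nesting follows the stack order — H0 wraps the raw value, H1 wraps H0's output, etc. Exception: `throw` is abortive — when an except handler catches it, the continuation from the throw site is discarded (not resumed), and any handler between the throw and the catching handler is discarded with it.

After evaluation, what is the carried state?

Answer: 0

Working:
tell(0) @ H3 ⇒ log+=0
get @ H1 ⇒ 0
H0 returns 0
H1 returns (0, 0)
H2 returns (0, 0)
H3 returns ((0, 0), (0))
= ((0, 0), (0))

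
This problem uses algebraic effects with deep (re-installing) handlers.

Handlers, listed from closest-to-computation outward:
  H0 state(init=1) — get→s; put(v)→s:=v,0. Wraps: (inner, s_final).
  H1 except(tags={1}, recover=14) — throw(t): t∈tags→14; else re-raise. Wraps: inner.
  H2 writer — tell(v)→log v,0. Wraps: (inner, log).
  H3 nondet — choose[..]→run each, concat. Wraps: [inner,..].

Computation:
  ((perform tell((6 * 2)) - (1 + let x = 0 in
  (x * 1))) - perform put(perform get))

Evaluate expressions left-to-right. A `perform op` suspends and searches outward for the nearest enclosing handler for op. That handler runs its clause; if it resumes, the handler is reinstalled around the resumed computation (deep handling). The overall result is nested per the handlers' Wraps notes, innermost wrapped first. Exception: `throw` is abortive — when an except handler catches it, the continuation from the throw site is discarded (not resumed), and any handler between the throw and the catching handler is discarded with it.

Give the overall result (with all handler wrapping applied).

Answer: [((-1, 1), (12))]

Evaluation trace:
tell(12) @ H2 ⇒ log+=12
get @ H0 ⇒ 1
put(1) @ H0 ⇒ s:=1
H0 returns (-1, 1)
H1 returns (-1, 1)
H2 returns ((-1, 1), (12))
H3 returns [((-1, 1), (12))]
= [((-1, 1), (12))]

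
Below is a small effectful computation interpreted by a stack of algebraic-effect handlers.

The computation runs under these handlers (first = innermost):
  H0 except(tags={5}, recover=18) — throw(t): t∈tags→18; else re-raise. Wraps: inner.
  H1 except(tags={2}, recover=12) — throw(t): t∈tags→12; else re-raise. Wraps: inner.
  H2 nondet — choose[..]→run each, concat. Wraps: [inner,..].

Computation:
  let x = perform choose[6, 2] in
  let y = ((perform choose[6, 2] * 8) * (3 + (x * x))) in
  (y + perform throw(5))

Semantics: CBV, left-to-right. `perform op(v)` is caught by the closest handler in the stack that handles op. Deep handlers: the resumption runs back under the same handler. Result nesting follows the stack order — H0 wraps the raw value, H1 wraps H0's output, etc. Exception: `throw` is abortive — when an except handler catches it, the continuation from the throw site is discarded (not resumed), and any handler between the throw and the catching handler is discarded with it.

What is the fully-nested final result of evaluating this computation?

Answer: [18, 18, 18, 18]

Evaluation trace:
choose[6, 2] @ H2
  branch[0] choose=6:
    choose[6, 2] @ H2
      branch[0] choose=6:
        throw(5) @ H0 caught ⇒ 18
        H1 returns 18
        H2 returns [18]
      branch[1] choose=2:
        throw(5) @ H0 caught ⇒ 18
        H1 returns 18
        H2 returns [18]
  branch[1] choose=2:
    choose[6, 2] @ H2
      branch[0] choose=6:
        throw(5) @ H0 caught ⇒ 18
        H1 returns 18
        H2 returns [18]
      branch[1] choose=2:
        throw(5) @ H0 caught ⇒ 18
        H1 returns 18
        H2 returns [18]
= [18, 18, 18, 18]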